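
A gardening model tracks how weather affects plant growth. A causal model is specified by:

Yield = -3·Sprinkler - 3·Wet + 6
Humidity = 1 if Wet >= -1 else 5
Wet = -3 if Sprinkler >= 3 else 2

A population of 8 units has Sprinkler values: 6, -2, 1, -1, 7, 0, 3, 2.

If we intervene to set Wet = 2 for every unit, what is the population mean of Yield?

-6

The intervention sets Wet=2 in all 8 units regardless of Sprinkler. Recomputing Yield per unit gives -18, 6, -3, 3, -21, 0, -9, -6; average -6.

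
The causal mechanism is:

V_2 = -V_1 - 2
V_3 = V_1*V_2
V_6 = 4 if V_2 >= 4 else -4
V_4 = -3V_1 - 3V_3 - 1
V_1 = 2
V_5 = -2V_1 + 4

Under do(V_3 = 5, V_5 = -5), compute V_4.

-22

The joint intervention fixes V_3 = 5, V_5 = -5, removing each variable's own equation.
V_4 = -3V_1 - 3V_3 - 1  [with V_1=2, V_3=5]  = -22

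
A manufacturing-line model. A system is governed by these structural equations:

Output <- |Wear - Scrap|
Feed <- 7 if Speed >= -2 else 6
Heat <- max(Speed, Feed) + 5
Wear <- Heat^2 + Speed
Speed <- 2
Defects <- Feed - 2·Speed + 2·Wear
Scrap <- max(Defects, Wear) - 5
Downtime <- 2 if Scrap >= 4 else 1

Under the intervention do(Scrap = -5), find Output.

151

Intervening sets Scrap = -5 and removes its equation (Scrap <- max(Defects, Wear) - 5).
Feed = 7 if Speed >= -2 else 6  [with Speed=2]  = 7
Heat = max(Speed, Feed) + 5  [with Speed=2, Feed=7]  = 12
Wear = Heat^2 + Speed  [with Heat=12, Speed=2]  = 146
Output = |Wear - Scrap|  [with Wear=146, Scrap=-5]  = 151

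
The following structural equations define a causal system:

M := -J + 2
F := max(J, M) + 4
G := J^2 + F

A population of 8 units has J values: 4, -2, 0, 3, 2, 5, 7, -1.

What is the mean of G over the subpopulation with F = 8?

18

Conditioning on F=8 selects the 2 unit(s) with J ∈ {4, -2}. Their G values: 24, 12. Mean = 18.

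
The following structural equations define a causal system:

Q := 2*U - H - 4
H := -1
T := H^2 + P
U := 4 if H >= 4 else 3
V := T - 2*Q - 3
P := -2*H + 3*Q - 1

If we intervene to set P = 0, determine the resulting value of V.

-8

Under do(P=0), the mechanism P := -2*H + 3*Q - 1 is discarded; P is fixed at 0.
U = 4 if H >= 4 else 3  [with H=-1]  = 3
Q = 2*U - H - 4  [with U=3, H=-1]  = 3
T = H^2 + P  [with H=-1, P=0]  = 1
V = T - 2*Q - 3  [with T=1, Q=3]  = -8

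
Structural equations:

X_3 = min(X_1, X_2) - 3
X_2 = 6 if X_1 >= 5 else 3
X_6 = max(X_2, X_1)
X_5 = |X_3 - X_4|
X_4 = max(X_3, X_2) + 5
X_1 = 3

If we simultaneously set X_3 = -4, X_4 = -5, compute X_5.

1

Setting X_3 = -4, X_4 = -5 by intervention discards those variables' equations.
X_5 = |X_3 - X_4|  [with X_3=-4, X_4=-5]  = 1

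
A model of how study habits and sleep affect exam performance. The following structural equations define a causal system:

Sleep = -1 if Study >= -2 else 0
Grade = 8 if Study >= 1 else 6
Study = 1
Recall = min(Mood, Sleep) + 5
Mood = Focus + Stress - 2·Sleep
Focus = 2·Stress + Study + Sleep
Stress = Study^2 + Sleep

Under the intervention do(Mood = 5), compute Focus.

The intervention breaks the incoming arrows to Mood: Mood = Focus + Stress - 2·Sleep no longer applies, and Mood = 5.
Since Focus is not a descendant of the intervened variable, it is unaffected.
Sleep = -1 if Study >= -2 else 0  [with Study=1]  = -1
Stress = Study^2 + Sleep  [with Study=1, Sleep=-1]  = 0
Focus = 2·Stress + Study + Sleep  [with Stress=0, Study=1, Sleep=-1]  = 0

0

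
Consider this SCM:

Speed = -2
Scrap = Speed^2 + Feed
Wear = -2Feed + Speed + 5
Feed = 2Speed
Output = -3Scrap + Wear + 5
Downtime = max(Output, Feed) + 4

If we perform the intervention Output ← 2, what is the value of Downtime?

The intervention breaks the incoming arrows to Output: Output = -3Scrap + Wear + 5 no longer applies, and Output = 2.
Feed = 2Speed  [with Speed=-2]  = -4
Downtime = max(Output, Feed) + 4  [with Output=2, Feed=-4]  = 6

6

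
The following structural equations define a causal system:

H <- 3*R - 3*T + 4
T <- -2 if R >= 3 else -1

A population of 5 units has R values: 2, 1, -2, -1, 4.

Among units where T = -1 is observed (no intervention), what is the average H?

E[H|T=-1] averages over only the 4 units with T=-1 (R = 2, 1, -2, -1): H = 13, 10, 1, 4, mean 7.

7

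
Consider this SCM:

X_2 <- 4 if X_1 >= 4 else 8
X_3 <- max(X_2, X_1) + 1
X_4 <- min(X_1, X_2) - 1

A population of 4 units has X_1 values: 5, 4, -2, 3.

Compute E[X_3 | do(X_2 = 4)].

Under do(X_2=4), X_2's equation is replaced by X_2=4 for every unit. Per-unit X_3: 6, 5, 5, 5. Mean = 5.25.

5.25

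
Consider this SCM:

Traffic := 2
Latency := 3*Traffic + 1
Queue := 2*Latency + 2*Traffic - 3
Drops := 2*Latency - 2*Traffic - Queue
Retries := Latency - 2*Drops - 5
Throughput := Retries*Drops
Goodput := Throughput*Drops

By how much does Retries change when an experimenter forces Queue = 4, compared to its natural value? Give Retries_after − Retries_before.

do(Queue=4) replaces the equation Queue := 2*Latency + 2*Traffic - 3 with the constant Queue = 4.
Latency = 3*Traffic + 1  [with Traffic=2]  = 7
Drops = 2*Latency - 2*Traffic - Queue  [with Latency=7, Traffic=2, Queue=4]  = 6
Retries = Latency - 2*Drops - 5  [with Latency=7, Drops=6]  = -10
Without intervention: Latency = 3*Traffic + 1  [with Traffic=2]  = 7; Queue = 2*Latency + 2*Traffic - 3  [with Latency=7, Traffic=2]  = 15; Drops = 2*Latency - 2*Traffic - Queue  [with Latency=7, Traffic=2, Queue=15]  = -5; Retries = Latency - 2*Drops - 5  [with Latency=7, Drops=-5]  = 12.
Change = -10 − 12 = -22.

-22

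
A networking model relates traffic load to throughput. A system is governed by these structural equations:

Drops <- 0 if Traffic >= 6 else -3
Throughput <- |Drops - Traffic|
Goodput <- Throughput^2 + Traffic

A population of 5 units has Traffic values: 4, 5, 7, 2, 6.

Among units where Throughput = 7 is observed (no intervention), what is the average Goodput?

54.5

Conditioning on Throughput=7 selects the 2 unit(s) with Traffic ∈ {4, 7}. Their Goodput values: 53, 56. Mean = 54.5.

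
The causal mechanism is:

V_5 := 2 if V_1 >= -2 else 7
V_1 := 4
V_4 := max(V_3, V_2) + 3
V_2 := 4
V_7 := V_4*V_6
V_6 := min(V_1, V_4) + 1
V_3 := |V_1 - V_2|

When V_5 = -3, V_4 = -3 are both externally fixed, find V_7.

6

Setting V_5 = -3, V_4 = -3 by intervention discards those variables' equations.
V_6 = min(V_1, V_4) + 1  [with V_1=4, V_4=-3]  = -2
V_7 = V_4*V_6  [with V_4=-3, V_6=-2]  = 6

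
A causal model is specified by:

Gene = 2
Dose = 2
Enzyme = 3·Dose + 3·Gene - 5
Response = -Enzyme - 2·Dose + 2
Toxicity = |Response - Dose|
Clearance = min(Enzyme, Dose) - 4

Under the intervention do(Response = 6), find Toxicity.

Intervening sets Response = 6 and removes its equation (Response = -Enzyme - 2·Dose + 2).
Toxicity = |Response - Dose|  [with Response=6, Dose=2]  = 4

4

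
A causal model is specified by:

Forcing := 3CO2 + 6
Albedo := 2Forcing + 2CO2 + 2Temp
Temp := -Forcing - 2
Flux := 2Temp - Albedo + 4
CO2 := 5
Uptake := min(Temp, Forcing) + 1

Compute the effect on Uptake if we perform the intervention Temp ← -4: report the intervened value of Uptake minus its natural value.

The intervention breaks the incoming arrows to Temp: Temp := -Forcing - 2 no longer applies, and Temp = -4.
Forcing = 3CO2 + 6  [with CO2=5]  = 21
Uptake = min(Temp, Forcing) + 1  [with Temp=-4, Forcing=21]  = -3
Without intervention: Forcing = 3CO2 + 6  [with CO2=5]  = 21; Temp = -Forcing - 2  [with Forcing=21]  = -23; Uptake = min(Temp, Forcing) + 1  [with Temp=-23, Forcing=21]  = -22.
Change = -3 − (-22) = 19.

19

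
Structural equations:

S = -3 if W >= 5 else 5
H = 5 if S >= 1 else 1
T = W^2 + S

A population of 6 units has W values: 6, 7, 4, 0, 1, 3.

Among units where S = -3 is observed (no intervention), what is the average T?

39.5

E[T|S=-3] averages over only the 2 units with S=-3 (W = 6, 7): T = 33, 46, mean 39.5.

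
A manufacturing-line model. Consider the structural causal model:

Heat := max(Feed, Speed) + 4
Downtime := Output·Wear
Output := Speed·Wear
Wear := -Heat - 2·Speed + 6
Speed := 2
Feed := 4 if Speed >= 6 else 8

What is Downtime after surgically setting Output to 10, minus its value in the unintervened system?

The intervention breaks the incoming arrows to Output: Output := Speed·Wear no longer applies, and Output = 10.
Feed = 4 if Speed >= 6 else 8  [with Speed=2]  = 8
Heat = max(Feed, Speed) + 4  [with Feed=8, Speed=2]  = 12
Wear = -Heat - 2·Speed + 6  [with Heat=12, Speed=2]  = -10
Downtime = Output·Wear  [with Output=10, Wear=-10]  = -100
Without intervention: Feed = 4 if Speed >= 6 else 8  [with Speed=2]  = 8; Heat = max(Feed, Speed) + 4  [with Feed=8, Speed=2]  = 12; Wear = -Heat - 2·Speed + 6  [with Heat=12, Speed=2]  = -10; Output = Speed·Wear  [with Speed=2, Wear=-10]  = -20; Downtime = Output·Wear  [with Output=-20, Wear=-10]  = 200.
Change = -100 − 200 = -300.

-300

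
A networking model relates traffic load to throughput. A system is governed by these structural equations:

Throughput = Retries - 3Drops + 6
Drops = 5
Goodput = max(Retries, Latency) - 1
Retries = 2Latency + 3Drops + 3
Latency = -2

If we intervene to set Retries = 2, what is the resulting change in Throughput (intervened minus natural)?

The intervention breaks the incoming arrows to Retries: Retries = 2Latency + 3Drops + 3 no longer applies, and Retries = 2.
Throughput = Retries - 3Drops + 6  [with Retries=2, Drops=5]  = -7
Without intervention: Retries = 2Latency + 3Drops + 3  [with Latency=-2, Drops=5]  = 14; Throughput = Retries - 3Drops + 6  [with Retries=14, Drops=5]  = 5.
Change = -7 − 5 = -12.

-12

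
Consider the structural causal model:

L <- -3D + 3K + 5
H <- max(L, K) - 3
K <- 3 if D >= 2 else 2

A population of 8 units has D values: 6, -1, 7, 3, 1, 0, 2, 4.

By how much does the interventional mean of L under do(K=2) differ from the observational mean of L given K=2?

-8.25

The intervention sets K=2 in all 8 units regardless of D. Recomputing L per unit gives -7, 14, -10, 2, 8, 11, 5, -1; average 2.75.
E[L|K=2] averages over only the 3 units with K=2 (D = -1, 1, 0): L = 14, 8, 11, mean 11.
Difference = 2.75 − 11 = -8.25.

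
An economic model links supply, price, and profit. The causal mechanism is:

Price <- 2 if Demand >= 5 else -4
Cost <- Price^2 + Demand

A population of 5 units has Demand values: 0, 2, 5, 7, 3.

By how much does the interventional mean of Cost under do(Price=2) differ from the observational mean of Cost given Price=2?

-2.6

do(Price=2) breaks Price's dependence on Demand. With Price=2 fixed, Cost across the units is 4, 6, 9, 11, 7, mean 7.4.
Conditioning on Price=2 selects the 2 unit(s) with Demand ∈ {5, 7}. Their Cost values: 9, 11. Mean = 10.
Difference = 7.4 − 10 = -2.6.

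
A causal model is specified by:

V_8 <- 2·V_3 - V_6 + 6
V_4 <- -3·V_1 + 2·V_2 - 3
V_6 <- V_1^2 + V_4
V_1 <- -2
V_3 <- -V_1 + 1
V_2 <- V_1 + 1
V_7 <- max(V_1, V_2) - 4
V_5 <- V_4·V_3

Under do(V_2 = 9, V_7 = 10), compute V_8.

-13

Under do(V_2 = 9, V_7 = 10), each intervened variable's structural equation is replaced by its fixed value.
V_3 = -V_1 + 1  [with V_1=-2]  = 3
V_4 = -3·V_1 + 2·V_2 - 3  [with V_1=-2, V_2=9]  = 21
V_6 = V_1^2 + V_4  [with V_1=-2, V_4=21]  = 25
V_8 = 2·V_3 - V_6 + 6  [with V_3=3, V_6=25]  = -13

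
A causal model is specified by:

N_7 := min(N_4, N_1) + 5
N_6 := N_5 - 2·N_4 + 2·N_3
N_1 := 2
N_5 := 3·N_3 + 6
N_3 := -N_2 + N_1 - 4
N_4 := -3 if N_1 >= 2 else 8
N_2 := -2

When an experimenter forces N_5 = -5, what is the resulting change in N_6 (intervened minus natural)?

-11

The intervention breaks the incoming arrows to N_5: N_5 := 3·N_3 + 6 no longer applies, and N_5 = -5.
N_3 = -N_2 + N_1 - 4  [with N_2=-2, N_1=2]  = 0
N_4 = -3 if N_1 >= 2 else 8  [with N_1=2]  = -3
N_6 = N_5 - 2·N_4 + 2·N_3  [with N_5=-5, N_4=-3, N_3=0]  = 1
Without intervention: N_3 = -N_2 + N_1 - 4  [with N_2=-2, N_1=2]  = 0; N_4 = -3 if N_1 >= 2 else 8  [with N_1=2]  = -3; N_5 = 3·N_3 + 6  [with N_3=0]  = 6; N_6 = N_5 - 2·N_4 + 2·N_3  [with N_5=6, N_4=-3, N_3=0]  = 12.
Change = 1 − 12 = -11.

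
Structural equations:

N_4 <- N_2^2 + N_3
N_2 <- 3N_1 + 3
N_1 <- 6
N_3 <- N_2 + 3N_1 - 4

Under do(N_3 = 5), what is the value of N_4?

The intervention breaks the incoming arrows to N_3: N_3 <- N_2 + 3N_1 - 4 no longer applies, and N_3 = 5.
N_2 = 3N_1 + 3  [with N_1=6]  = 21
N_4 = N_2^2 + N_3  [with N_2=21, N_3=5]  = 446

446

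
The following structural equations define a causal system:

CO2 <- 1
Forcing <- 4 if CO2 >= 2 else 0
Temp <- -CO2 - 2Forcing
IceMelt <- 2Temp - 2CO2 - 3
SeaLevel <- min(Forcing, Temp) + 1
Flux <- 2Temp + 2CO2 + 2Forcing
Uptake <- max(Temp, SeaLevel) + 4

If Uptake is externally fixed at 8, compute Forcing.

Under do(Uptake=8), the mechanism Uptake <- max(Temp, SeaLevel) + 4 is discarded; Uptake is fixed at 8.
Forcing is not downstream of the intervention, so its value is determined by the original equations.
Forcing = 4 if CO2 >= 2 else 0  [with CO2=1]  = 0

0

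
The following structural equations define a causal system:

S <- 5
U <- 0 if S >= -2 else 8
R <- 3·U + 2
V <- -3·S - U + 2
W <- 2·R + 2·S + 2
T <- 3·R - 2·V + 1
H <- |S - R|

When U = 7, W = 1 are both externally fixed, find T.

110

Setting U = 7, W = 1 by intervention discards those variables' equations.
R = 3·U + 2  [with U=7]  = 23
V = -3·S - U + 2  [with S=5, U=7]  = -20
T = 3·R - 2·V + 1  [with R=23, V=-20]  = 110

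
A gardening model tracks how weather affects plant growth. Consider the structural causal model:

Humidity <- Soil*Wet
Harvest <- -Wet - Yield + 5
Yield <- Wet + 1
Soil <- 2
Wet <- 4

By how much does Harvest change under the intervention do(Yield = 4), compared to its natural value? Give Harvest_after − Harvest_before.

Intervening sets Yield = 4 and removes its equation (Yield <- Wet + 1).
Harvest = -Wet - Yield + 5  [with Wet=4, Yield=4]  = -3
Without intervention: Yield = Wet + 1  [with Wet=4]  = 5; Harvest = -Wet - Yield + 5  [with Wet=4, Yield=5]  = -4.
Change = -3 − (-4) = 1.

1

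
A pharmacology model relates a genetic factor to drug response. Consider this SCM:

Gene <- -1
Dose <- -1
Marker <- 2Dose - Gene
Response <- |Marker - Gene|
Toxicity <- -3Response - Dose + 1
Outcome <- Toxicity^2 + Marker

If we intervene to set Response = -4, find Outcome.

195

Under do(Response=-4), the mechanism Response <- |Marker - Gene| is discarded; Response is fixed at -4.
Marker = 2Dose - Gene  [with Dose=-1, Gene=-1]  = -1
Toxicity = -3Response - Dose + 1  [with Response=-4, Dose=-1]  = 14
Outcome = Toxicity^2 + Marker  [with Toxicity=14, Marker=-1]  = 195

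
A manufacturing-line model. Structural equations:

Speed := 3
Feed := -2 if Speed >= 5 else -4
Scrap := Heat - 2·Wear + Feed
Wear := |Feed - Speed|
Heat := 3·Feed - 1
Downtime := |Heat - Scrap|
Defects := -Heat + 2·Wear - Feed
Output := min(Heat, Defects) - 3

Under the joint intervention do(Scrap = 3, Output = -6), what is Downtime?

16

The joint intervention fixes Scrap = 3, Output = -6, removing each variable's own equation.
Feed = -2 if Speed >= 5 else -4  [with Speed=3]  = -4
Heat = 3·Feed - 1  [with Feed=-4]  = -13
Downtime = |Heat - Scrap|  [with Heat=-13, Scrap=3]  = 16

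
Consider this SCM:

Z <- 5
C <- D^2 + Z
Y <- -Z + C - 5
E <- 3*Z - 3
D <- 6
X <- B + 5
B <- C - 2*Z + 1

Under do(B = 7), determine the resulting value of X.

Intervening sets B = 7 and removes its equation (B <- C - 2*Z + 1).
X = B + 5  [with B=7]  = 12

12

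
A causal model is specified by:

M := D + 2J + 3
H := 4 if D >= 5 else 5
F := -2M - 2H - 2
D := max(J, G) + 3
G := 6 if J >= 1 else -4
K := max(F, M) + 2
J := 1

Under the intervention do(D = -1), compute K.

The intervention breaks the incoming arrows to D: D := max(J, G) + 3 no longer applies, and D = -1.
H = 4 if D >= 5 else 5  [with D=-1]  = 5
M = D + 2J + 3  [with D=-1, J=1]  = 4
F = -2M - 2H - 2  [with M=4, H=5]  = -20
K = max(F, M) + 2  [with F=-20, M=4]  = 6

6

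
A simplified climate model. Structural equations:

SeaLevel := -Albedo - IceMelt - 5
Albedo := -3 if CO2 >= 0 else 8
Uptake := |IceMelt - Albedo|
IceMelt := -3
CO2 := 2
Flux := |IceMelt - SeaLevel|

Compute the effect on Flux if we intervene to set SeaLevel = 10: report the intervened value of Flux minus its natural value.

9

Intervening sets SeaLevel = 10 and removes its equation (SeaLevel := -Albedo - IceMelt - 5).
Flux = |IceMelt - SeaLevel|  [with IceMelt=-3, SeaLevel=10]  = 13
Without intervention: Albedo = -3 if CO2 >= 0 else 8  [with CO2=2]  = -3; SeaLevel = -Albedo - IceMelt - 5  [with Albedo=-3, IceMelt=-3]  = 1; Flux = |IceMelt - SeaLevel|  [with IceMelt=-3, SeaLevel=1]  = 4.
Change = 13 − 4 = 9.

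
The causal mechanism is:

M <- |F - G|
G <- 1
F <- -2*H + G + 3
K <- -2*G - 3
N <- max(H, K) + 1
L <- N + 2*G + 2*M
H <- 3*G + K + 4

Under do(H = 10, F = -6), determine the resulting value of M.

7

Setting H = 10, F = -6 by intervention discards those variables' equations.
M = |F - G|  [with F=-6, G=1]  = 7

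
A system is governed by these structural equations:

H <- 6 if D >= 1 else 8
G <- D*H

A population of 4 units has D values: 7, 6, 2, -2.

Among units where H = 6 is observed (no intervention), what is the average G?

30

Conditioning on H=6 selects the 3 unit(s) with D ∈ {7, 6, 2}. Their G values: 42, 36, 12. Mean = 30.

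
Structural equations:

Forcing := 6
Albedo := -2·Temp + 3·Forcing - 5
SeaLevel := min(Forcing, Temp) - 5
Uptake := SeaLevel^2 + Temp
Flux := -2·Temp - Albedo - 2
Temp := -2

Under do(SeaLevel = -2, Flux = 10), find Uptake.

2

The joint intervention fixes SeaLevel = -2, Flux = 10, removing each variable's own equation.
Uptake = SeaLevel^2 + Temp  [with SeaLevel=-2, Temp=-2]  = 2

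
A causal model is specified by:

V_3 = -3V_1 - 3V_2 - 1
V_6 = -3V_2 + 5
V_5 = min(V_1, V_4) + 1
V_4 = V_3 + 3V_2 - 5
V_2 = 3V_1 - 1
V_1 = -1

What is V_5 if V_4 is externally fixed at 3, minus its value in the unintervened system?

2

Intervening sets V_4 = 3 and removes its equation (V_4 = V_3 + 3V_2 - 5).
V_5 = min(V_1, V_4) + 1  [with V_1=-1, V_4=3]  = 0
Without intervention: V_2 = 3V_1 - 1  [with V_1=-1]  = -4; V_3 = -3V_1 - 3V_2 - 1  [with V_1=-1, V_2=-4]  = 14; V_4 = V_3 + 3V_2 - 5  [with V_3=14, V_2=-4]  = -3; V_5 = min(V_1, V_4) + 1  [with V_1=-1, V_4=-3]  = -2.
Change = 0 − (-2) = 2.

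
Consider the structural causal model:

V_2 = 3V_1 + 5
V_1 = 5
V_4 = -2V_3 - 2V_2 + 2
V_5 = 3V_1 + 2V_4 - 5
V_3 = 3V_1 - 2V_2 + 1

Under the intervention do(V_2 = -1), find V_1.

5

Under do(V_2=-1), the mechanism V_2 = 3V_1 + 5 is discarded; V_2 is fixed at -1.
V_1 is not downstream of the intervention, so its value is determined by the original equations.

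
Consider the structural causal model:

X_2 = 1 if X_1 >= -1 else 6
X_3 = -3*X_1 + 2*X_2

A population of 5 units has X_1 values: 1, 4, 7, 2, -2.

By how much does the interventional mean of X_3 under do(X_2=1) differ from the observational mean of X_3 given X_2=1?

The intervention sets X_2=1 in all 5 units regardless of X_1. Recomputing X_3 per unit gives -1, -10, -19, -4, 8; average -5.2.
Conditioning on X_2=1 selects the 4 unit(s) with X_1 ∈ {1, 4, 7, 2}. Their X_3 values: -1, -10, -19, -4. Mean = -8.5.
Difference = -5.2 − (-8.5) = 3.3.

3.3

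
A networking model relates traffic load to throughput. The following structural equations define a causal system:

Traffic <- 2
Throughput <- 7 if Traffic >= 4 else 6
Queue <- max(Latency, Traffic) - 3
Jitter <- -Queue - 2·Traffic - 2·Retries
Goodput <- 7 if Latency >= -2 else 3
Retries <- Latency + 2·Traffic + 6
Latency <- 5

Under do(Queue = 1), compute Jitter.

-35

do(Queue=1) replaces the equation Queue <- max(Latency, Traffic) - 3 with the constant Queue = 1.
Retries = Latency + 2·Traffic + 6  [with Latency=5, Traffic=2]  = 15
Jitter = -Queue - 2·Traffic - 2·Retries  [with Queue=1, Traffic=2, Retries=15]  = -35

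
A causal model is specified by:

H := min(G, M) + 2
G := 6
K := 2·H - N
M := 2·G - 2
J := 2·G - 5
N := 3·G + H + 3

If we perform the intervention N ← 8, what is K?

Intervening sets N = 8 and removes its equation (N := 3·G + H + 3).
M = 2·G - 2  [with G=6]  = 10
H = min(G, M) + 2  [with G=6, M=10]  = 8
K = 2·H - N  [with H=8, N=8]  = 8

8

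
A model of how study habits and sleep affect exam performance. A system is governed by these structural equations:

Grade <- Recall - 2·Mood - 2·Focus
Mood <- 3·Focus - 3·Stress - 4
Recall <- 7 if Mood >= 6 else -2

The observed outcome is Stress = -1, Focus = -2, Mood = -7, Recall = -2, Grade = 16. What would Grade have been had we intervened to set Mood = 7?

-3

do(Mood=7) replaces the equation Mood <- 3·Focus - 3·Stress - 4 with the constant Mood = 7.
Recall = 7 if Mood >= 6 else -2  [with Mood=7]  = 7
Grade = Recall - 2·Mood - 2·Focus  [with Recall=7, Mood=7, Focus=-2]  = -3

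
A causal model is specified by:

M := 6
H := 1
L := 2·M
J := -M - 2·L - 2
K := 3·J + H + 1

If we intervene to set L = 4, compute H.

1

Under do(L=4), the mechanism L := 2·M is discarded; L is fixed at 4.
Since H is not a descendant of the intervened variable, it is unaffected.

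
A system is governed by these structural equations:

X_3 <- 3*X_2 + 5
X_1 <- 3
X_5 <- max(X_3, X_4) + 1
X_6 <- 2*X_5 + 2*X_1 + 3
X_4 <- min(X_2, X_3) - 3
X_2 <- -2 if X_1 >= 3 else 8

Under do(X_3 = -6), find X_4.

The intervention breaks the incoming arrows to X_3: X_3 <- 3*X_2 + 5 no longer applies, and X_3 = -6.
X_2 = -2 if X_1 >= 3 else 8  [with X_1=3]  = -2
X_4 = min(X_2, X_3) - 3  [with X_2=-2, X_3=-6]  = -9

-9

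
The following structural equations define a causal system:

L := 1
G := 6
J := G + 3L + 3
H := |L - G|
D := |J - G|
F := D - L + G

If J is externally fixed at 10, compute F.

9

The intervention breaks the incoming arrows to J: J := G + 3L + 3 no longer applies, and J = 10.
D = |J - G|  [with J=10, G=6]  = 4
F = D - L + G  [with D=4, L=1, G=6]  = 9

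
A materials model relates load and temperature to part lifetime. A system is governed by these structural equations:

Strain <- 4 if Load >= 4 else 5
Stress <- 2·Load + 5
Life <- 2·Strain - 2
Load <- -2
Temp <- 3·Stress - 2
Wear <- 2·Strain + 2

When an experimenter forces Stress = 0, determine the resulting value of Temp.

Under do(Stress=0), the mechanism Stress <- 2·Load + 5 is discarded; Stress is fixed at 0.
Temp = 3·Stress - 2  [with Stress=0]  = -2

-2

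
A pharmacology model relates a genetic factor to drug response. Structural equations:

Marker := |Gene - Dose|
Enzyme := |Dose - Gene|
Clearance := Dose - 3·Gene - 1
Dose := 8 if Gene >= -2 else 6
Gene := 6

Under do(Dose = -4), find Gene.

Under do(Dose=-4), the mechanism Dose := 8 if Gene >= -2 else 6 is discarded; Dose is fixed at -4.
Gene is not downstream of the intervention, so its value is determined by the original equations.

6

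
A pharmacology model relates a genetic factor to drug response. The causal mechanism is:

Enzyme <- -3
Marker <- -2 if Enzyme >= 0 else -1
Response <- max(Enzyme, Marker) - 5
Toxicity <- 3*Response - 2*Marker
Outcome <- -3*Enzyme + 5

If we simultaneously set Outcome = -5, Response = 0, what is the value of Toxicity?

Under do(Outcome = -5, Response = 0), each intervened variable's structural equation is replaced by its fixed value.
Marker = -2 if Enzyme >= 0 else -1  [with Enzyme=-3]  = -1
Toxicity = 3*Response - 2*Marker  [with Response=0, Marker=-1]  = 2

2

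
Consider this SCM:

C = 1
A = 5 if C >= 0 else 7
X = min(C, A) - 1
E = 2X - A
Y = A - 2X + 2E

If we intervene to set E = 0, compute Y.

Intervening sets E = 0 and removes its equation (E = 2X - A).
A = 5 if C >= 0 else 7  [with C=1]  = 5
X = min(C, A) - 1  [with C=1, A=5]  = 0
Y = A - 2X + 2E  [with A=5, X=0, E=0]  = 5

5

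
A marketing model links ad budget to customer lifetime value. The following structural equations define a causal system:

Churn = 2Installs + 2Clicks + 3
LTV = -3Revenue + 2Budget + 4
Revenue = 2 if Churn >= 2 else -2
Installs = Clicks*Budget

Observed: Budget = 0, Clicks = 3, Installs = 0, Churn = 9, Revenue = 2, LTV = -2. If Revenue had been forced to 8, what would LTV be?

-20

The intervention breaks the incoming arrows to Revenue: Revenue = 2 if Churn >= 2 else -2 no longer applies, and Revenue = 8.
LTV = -3Revenue + 2Budget + 4  [with Revenue=8, Budget=0]  = -20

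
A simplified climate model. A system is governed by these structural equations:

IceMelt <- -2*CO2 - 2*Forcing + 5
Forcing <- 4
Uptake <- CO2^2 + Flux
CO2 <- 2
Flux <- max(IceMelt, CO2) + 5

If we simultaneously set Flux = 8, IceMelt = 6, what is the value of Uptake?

The joint intervention fixes Flux = 8, IceMelt = 6, removing each variable's own equation.
Uptake = CO2^2 + Flux  [with CO2=2, Flux=8]  = 12

12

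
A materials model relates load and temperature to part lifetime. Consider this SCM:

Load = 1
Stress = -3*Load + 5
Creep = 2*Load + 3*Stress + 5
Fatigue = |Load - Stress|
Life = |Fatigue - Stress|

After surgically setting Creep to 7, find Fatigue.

1

The intervention breaks the incoming arrows to Creep: Creep = 2*Load + 3*Stress + 5 no longer applies, and Creep = 7.
Fatigue is not downstream of the intervention, so its value is determined by the original equations.
Stress = -3*Load + 5  [with Load=1]  = 2
Fatigue = |Load - Stress|  [with Load=1, Stress=2]  = 1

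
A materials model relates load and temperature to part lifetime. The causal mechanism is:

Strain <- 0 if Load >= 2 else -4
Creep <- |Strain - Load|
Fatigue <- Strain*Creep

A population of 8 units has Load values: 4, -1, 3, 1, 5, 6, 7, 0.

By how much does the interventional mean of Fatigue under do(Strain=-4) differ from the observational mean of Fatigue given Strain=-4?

-12.5

Every unit gets Strain=-4 under the intervention. Fatigue values become -32, -12, -28, -20, -36, -40, -44, -16; E[Fatigue|do(Strain=-4)] = -28.5.
E[Fatigue|Strain=-4] averages over only the 3 units with Strain=-4 (Load = -1, 1, 0): Fatigue = -12, -20, -16, mean -16.
Difference = -28.5 − (-16) = -12.5.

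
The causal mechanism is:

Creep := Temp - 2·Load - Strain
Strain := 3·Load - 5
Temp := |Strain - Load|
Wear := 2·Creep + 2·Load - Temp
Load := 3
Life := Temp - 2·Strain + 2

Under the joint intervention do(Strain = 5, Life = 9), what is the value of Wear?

-14

Setting Strain = 5, Life = 9 by intervention discards those variables' equations.
Temp = |Strain - Load|  [with Strain=5, Load=3]  = 2
Creep = Temp - 2·Load - Strain  [with Temp=2, Load=3, Strain=5]  = -9
Wear = 2·Creep + 2·Load - Temp  [with Creep=-9, Load=3, Temp=2]  = -14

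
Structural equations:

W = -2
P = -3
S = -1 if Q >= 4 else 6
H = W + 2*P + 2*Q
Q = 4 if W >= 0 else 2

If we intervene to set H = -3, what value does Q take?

2

Under do(H=-3), the mechanism H = W + 2*P + 2*Q is discarded; H is fixed at -3.
Since Q is not a descendant of the intervened variable, it is unaffected.
Q = 4 if W >= 0 else 2  [with W=-2]  = 2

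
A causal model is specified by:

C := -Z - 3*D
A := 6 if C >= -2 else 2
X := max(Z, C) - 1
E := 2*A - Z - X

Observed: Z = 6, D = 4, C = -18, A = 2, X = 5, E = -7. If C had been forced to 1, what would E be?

1

The intervention breaks the incoming arrows to C: C := -Z - 3*D no longer applies, and C = 1.
A = 6 if C >= -2 else 2  [with C=1]  = 6
X = max(Z, C) - 1  [with Z=6, C=1]  = 5
E = 2*A - Z - X  [with A=6, Z=6, X=5]  = 1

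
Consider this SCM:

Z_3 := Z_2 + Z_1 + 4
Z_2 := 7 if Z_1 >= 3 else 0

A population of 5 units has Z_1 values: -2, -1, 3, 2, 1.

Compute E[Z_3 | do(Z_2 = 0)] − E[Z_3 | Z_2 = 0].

0.6

Under do(Z_2=0), Z_2's equation is replaced by Z_2=0 for every unit. Per-unit Z_3: 2, 3, 7, 6, 5. Mean = 4.6.
Conditioning on Z_2=0 selects the 4 unit(s) with Z_1 ∈ {-2, -1, 2, 1}. Their Z_3 values: 2, 3, 6, 5. Mean = 4.
Difference = 4.6 − 4 = 0.6.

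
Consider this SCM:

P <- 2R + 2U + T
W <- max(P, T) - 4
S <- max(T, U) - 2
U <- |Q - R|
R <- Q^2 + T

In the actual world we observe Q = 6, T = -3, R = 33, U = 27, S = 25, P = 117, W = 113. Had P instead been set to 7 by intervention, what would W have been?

Intervening sets P = 7 and removes its equation (P <- 2R + 2U + T).
W = max(P, T) - 4  [with P=7, T=-3]  = 3

3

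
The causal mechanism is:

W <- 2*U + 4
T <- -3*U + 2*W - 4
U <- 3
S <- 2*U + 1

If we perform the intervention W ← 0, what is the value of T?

-13

The intervention breaks the incoming arrows to W: W <- 2*U + 4 no longer applies, and W = 0.
T = -3*U + 2*W - 4  [with U=3, W=0]  = -13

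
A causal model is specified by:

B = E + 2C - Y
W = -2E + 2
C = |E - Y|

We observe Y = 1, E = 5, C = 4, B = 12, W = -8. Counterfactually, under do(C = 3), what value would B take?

10

The intervention breaks the incoming arrows to C: C = |E - Y| no longer applies, and C = 3.
B = E + 2C - Y  [with E=5, C=3, Y=1]  = 10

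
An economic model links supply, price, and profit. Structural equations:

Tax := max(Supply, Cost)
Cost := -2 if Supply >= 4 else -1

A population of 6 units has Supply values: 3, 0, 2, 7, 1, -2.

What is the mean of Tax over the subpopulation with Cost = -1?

E[Tax|Cost=-1] averages over only the 5 units with Cost=-1 (Supply = 3, 0, 2, 1, -2): Tax = 3, 0, 2, 1, -1, mean 1.

1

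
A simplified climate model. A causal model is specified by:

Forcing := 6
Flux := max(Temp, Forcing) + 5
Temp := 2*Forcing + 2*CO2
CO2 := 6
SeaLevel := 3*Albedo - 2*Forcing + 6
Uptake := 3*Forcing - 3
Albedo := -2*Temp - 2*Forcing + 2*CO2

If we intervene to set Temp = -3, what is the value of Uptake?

The intervention breaks the incoming arrows to Temp: Temp := 2*Forcing + 2*CO2 no longer applies, and Temp = -3.
Uptake is not downstream of the intervention, so its value is determined by the original equations.
Uptake = 3*Forcing - 3  [with Forcing=6]  = 15

15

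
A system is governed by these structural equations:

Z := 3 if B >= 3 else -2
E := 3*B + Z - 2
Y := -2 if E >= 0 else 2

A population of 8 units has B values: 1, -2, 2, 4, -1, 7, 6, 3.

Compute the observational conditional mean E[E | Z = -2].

-4

E[E|Z=-2] averages over only the 4 units with Z=-2 (B = 1, -2, 2, -1): E = -1, -10, 2, -7, mean -4.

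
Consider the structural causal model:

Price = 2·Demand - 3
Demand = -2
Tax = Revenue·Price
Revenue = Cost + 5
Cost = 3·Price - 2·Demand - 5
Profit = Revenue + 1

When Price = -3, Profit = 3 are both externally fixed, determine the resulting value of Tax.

Setting Price = -3, Profit = 3 by intervention discards those variables' equations.
Cost = 3·Price - 2·Demand - 5  [with Price=-3, Demand=-2]  = -10
Revenue = Cost + 5  [with Cost=-10]  = -5
Tax = Revenue·Price  [with Revenue=-5, Price=-3]  = 15

15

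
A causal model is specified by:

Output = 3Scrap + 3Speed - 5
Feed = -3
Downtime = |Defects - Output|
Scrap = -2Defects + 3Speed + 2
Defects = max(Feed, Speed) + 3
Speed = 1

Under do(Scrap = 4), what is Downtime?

6

Under do(Scrap=4), the mechanism Scrap = -2Defects + 3Speed + 2 is discarded; Scrap is fixed at 4.
Defects = max(Feed, Speed) + 3  [with Feed=-3, Speed=1]  = 4
Output = 3Scrap + 3Speed - 5  [with Scrap=4, Speed=1]  = 10
Downtime = |Defects - Output|  [with Defects=4, Output=10]  = 6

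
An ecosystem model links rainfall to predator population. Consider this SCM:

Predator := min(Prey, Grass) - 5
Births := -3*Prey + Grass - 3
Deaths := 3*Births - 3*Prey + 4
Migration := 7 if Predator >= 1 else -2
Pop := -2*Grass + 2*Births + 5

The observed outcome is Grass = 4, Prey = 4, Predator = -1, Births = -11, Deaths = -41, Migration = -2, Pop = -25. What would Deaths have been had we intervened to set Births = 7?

13

Intervening sets Births = 7 and removes its equation (Births := -3*Prey + Grass - 3).
Deaths = 3*Births - 3*Prey + 4  [with Births=7, Prey=4]  = 13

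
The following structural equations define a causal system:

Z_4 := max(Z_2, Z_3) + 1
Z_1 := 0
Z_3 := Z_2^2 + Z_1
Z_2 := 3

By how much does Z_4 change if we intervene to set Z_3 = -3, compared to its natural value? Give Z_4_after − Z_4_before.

-6

The intervention breaks the incoming arrows to Z_3: Z_3 := Z_2^2 + Z_1 no longer applies, and Z_3 = -3.
Z_4 = max(Z_2, Z_3) + 1  [with Z_2=3, Z_3=-3]  = 4
Without intervention: Z_3 = Z_2^2 + Z_1  [with Z_2=3, Z_1=0]  = 9; Z_4 = max(Z_2, Z_3) + 1  [with Z_2=3, Z_3=9]  = 10.
Change = 4 − 10 = -6.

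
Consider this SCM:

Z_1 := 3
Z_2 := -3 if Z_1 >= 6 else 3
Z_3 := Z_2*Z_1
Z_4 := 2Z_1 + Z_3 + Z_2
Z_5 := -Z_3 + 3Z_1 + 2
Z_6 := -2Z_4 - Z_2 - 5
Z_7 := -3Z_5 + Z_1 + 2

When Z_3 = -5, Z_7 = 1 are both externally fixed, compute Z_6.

Under do(Z_3 = -5, Z_7 = 1), each intervened variable's structural equation is replaced by its fixed value.
Z_2 = -3 if Z_1 >= 6 else 3  [with Z_1=3]  = 3
Z_4 = 2Z_1 + Z_3 + Z_2  [with Z_1=3, Z_3=-5, Z_2=3]  = 4
Z_6 = -2Z_4 - Z_2 - 5  [with Z_4=4, Z_2=3]  = -16

-16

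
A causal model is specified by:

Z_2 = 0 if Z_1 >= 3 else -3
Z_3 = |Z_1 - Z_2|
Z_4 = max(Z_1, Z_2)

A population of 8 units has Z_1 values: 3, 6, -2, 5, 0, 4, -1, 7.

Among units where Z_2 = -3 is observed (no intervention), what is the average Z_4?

E[Z_4|Z_2=-3] averages over only the 3 units with Z_2=-3 (Z_1 = -2, 0, -1): Z_4 = -2, 0, -1, mean -1.

-1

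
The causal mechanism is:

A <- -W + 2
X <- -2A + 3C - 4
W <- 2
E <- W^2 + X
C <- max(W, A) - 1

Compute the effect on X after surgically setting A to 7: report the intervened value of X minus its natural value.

Under do(A=7), the mechanism A <- -W + 2 is discarded; A is fixed at 7.
C = max(W, A) - 1  [with W=2, A=7]  = 6
X = -2A + 3C - 4  [with A=7, C=6]  = 0
Without intervention: A = -W + 2  [with W=2]  = 0; C = max(W, A) - 1  [with W=2, A=0]  = 1; X = -2A + 3C - 4  [with A=0, C=1]  = -1.
Change = 0 − (-1) = 1.

1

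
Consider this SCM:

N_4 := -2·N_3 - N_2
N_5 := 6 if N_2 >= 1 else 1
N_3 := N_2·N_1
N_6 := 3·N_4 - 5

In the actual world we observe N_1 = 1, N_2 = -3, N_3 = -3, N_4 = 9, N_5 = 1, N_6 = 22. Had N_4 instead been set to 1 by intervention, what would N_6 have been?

Under do(N_4=1), the mechanism N_4 := -2·N_3 - N_2 is discarded; N_4 is fixed at 1.
N_6 = 3·N_4 - 5  [with N_4=1]  = -2

-2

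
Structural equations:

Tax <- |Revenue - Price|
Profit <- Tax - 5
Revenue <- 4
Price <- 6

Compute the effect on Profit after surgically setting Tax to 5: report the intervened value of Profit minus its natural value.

3

The intervention breaks the incoming arrows to Tax: Tax <- |Revenue - Price| no longer applies, and Tax = 5.
Profit = Tax - 5  [with Tax=5]  = 0
Without intervention: Tax = |Revenue - Price|  [with Revenue=4, Price=6]  = 2; Profit = Tax - 5  [with Tax=2]  = -3.
Change = 0 − (-3) = 3.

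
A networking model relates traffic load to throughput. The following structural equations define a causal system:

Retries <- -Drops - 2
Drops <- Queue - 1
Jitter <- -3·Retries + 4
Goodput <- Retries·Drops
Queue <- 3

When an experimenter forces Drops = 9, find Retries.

-11

The intervention breaks the incoming arrows to Drops: Drops <- Queue - 1 no longer applies, and Drops = 9.
Retries = -Drops - 2  [with Drops=9]  = -11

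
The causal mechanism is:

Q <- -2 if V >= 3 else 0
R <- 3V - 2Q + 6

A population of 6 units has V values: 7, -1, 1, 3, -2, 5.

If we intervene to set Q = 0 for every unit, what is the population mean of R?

12.5

Under do(Q=0), Q's equation is replaced by Q=0 for every unit. Per-unit R: 27, 3, 9, 15, 0, 21. Mean = 12.5.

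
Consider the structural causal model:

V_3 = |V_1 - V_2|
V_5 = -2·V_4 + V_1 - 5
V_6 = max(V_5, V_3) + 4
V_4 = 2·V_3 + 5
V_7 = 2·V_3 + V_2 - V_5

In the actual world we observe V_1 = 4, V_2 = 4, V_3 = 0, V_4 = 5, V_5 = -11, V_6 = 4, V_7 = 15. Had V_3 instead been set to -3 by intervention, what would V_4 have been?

The intervention breaks the incoming arrows to V_3: V_3 = |V_1 - V_2| no longer applies, and V_3 = -3.
V_4 = 2·V_3 + 5  [with V_3=-3]  = -1

-1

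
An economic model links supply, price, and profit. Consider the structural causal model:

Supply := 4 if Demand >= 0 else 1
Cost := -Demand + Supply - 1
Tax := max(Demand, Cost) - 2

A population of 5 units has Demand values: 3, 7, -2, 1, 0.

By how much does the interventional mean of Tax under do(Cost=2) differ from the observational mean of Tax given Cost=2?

1.2

The intervention sets Cost=2 in all 5 units regardless of Demand. Recomputing Tax per unit gives 1, 5, 0, 0, 0; average 1.2.
E[Tax|Cost=2] averages over only the 2 units with Cost=2 (Demand = -2, 1): Tax = 0, 0, mean 0.
Difference = 1.2 − 0 = 1.2.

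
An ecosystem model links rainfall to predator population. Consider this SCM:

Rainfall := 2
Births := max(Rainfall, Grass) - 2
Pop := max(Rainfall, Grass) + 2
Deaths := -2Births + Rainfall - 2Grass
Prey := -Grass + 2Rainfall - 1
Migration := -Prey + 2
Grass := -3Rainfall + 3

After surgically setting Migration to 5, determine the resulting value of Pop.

4

Intervening sets Migration = 5 and removes its equation (Migration := -Prey + 2).
No directed path runs from Migration to Pop, so Pop keeps its natural value.
Grass = -3Rainfall + 3  [with Rainfall=2]  = -3
Pop = max(Rainfall, Grass) + 2  [with Rainfall=2, Grass=-3]  = 4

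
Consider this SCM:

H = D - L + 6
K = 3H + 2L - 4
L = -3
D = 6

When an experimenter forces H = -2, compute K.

The intervention breaks the incoming arrows to H: H = D - L + 6 no longer applies, and H = -2.
K = 3H + 2L - 4  [with H=-2, L=-3]  = -16

-16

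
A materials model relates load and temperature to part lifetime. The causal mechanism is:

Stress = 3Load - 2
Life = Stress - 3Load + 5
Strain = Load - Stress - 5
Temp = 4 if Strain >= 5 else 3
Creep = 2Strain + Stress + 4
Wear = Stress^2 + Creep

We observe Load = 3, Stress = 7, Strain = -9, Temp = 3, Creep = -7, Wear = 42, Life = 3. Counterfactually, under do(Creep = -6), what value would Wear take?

The intervention breaks the incoming arrows to Creep: Creep = 2Strain + Stress + 4 no longer applies, and Creep = -6.
Stress = 3Load - 2  [with Load=3]  = 7
Wear = Stress^2 + Creep  [with Stress=7, Creep=-6]  = 43

43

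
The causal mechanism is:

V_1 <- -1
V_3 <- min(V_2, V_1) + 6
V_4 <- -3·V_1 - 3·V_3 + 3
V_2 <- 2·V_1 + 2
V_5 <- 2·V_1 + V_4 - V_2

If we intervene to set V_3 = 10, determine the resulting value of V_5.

-26

do(V_3=10) replaces the equation V_3 <- min(V_2, V_1) + 6 with the constant V_3 = 10.
V_2 = 2·V_1 + 2  [with V_1=-1]  = 0
V_4 = -3·V_1 - 3·V_3 + 3  [with V_1=-1, V_3=10]  = -24
V_5 = 2·V_1 + V_4 - V_2  [with V_1=-1, V_4=-24, V_2=0]  = -26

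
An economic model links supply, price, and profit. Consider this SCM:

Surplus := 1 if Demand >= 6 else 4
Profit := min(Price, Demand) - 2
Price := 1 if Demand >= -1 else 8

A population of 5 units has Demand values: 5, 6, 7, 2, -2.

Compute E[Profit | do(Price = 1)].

do(Price=1) breaks Price's dependence on Demand. With Price=1 fixed, Profit across the units is -1, -1, -1, -1, -4, mean -1.6.

-1.6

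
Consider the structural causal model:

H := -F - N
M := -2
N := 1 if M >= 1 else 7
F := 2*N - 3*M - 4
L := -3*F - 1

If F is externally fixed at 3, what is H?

The intervention breaks the incoming arrows to F: F := 2*N - 3*M - 4 no longer applies, and F = 3.
N = 1 if M >= 1 else 7  [with M=-2]  = 7
H = -F - N  [with F=3, N=7]  = -10

-10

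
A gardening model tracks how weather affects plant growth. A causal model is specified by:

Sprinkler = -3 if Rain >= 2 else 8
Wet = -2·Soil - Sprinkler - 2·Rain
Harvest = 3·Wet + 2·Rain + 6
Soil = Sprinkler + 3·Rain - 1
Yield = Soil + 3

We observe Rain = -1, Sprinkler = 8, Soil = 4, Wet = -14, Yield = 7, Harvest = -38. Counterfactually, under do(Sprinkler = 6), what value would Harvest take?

-20

Under do(Sprinkler=6), the mechanism Sprinkler = -3 if Rain >= 2 else 8 is discarded; Sprinkler is fixed at 6.
Soil = Sprinkler + 3·Rain - 1  [with Sprinkler=6, Rain=-1]  = 2
Wet = -2·Soil - Sprinkler - 2·Rain  [with Soil=2, Sprinkler=6, Rain=-1]  = -8
Harvest = 3·Wet + 2·Rain + 6  [with Wet=-8, Rain=-1]  = -20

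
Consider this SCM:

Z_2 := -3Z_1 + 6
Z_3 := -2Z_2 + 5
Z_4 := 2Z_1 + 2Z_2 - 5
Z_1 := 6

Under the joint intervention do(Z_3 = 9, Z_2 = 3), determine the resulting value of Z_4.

13

The joint intervention fixes Z_3 = 9, Z_2 = 3, removing each variable's own equation.
Z_4 = 2Z_1 + 2Z_2 - 5  [with Z_1=6, Z_2=3]  = 13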